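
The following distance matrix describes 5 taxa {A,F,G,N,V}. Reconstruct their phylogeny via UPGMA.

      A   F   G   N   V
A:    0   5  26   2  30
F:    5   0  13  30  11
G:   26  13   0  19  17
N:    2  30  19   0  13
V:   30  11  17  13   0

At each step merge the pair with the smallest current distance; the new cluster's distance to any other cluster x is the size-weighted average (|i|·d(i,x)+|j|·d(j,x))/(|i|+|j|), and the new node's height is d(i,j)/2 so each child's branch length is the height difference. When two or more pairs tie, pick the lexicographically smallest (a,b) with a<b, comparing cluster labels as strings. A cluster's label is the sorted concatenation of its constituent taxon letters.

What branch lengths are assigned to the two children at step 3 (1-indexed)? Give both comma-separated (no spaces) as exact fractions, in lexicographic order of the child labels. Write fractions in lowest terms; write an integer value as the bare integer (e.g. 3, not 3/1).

step 1: merge (A,N) at d=2; branch lengths A→1, N→1; new cluster AN
  updated: d(AN,F)=35/2, d(AN,G)=45/2, d(AN,V)=43/2
step 2: merge (F,V) at d=11; branch lengths F→11/2, V→11/2; new cluster FV
  updated: d(AN,FV)=39/2, d(FV,G)=15
step 3: merge (FV,G) at d=15; branch lengths FV→2, G→15/2; new cluster FGV
  updated: d(AN,FGV)=41/2
step 4: merge (AN,FGV) at d=41/2; branch lengths AN→37/4, FGV→11/4; new cluster AFGNV
final tree: ((A:1,N:1):37/4,((F:11/2,V:11/2):2,G:15/2):11/4)
total length: 69/2

2,15/2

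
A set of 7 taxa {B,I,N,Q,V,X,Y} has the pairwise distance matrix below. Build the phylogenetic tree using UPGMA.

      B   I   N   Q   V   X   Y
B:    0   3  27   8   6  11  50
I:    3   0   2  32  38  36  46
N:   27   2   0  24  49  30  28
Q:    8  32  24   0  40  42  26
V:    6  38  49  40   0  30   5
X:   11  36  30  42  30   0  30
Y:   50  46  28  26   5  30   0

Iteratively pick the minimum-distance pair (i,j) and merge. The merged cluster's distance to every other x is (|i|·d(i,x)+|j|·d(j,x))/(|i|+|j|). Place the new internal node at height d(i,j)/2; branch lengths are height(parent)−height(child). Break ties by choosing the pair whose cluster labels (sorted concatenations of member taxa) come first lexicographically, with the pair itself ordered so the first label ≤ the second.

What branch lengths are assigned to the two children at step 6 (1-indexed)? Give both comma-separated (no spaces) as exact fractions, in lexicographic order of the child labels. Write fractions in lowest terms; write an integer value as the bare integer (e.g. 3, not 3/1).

1. join I+N (d=2) ⇒ IN; edges |I|=1, |N|=1
  updated: d(B,IN)=15, d(IN,Q)=28, d(IN,V)=87/2, d(IN,X)=33, d(IN,Y)=37
2. join V+Y (d=5) ⇒ VY; edges |V|=5/2, |Y|=5/2
  updated: d(B,VY)=28, d(IN,VY)=161/4, d(Q,VY)=33, d(VY,X)=30
3. join B+Q (d=8) ⇒ BQ; edges |B|=4, |Q|=4
  updated: d(BQ,IN)=43/2, d(BQ,VY)=61/2, d(BQ,X)=53/2
4. join BQ+IN (d=43/2) ⇒ BINQ; edges |BQ|=27/4, |IN|=39/4
  updated: d(BINQ,VY)=283/8, d(BINQ,X)=119/4
5. join BINQ+X (d=119/4) ⇒ BINQX; edges |BINQ|=33/8, |X|=119/8
  updated: d(BINQX,VY)=343/10
6. join BINQX+VY (d=343/10) ⇒ BINQVXY; edges |BINQX|=91/40, |VY|=293/20
final tree: ((((B:4,Q:4):27/4,(I:1,N:1):39/4):33/8,X:119/8):91/40,(V:5/2,Y:5/2):293/20)
total length: 2697/40

91/40,293/20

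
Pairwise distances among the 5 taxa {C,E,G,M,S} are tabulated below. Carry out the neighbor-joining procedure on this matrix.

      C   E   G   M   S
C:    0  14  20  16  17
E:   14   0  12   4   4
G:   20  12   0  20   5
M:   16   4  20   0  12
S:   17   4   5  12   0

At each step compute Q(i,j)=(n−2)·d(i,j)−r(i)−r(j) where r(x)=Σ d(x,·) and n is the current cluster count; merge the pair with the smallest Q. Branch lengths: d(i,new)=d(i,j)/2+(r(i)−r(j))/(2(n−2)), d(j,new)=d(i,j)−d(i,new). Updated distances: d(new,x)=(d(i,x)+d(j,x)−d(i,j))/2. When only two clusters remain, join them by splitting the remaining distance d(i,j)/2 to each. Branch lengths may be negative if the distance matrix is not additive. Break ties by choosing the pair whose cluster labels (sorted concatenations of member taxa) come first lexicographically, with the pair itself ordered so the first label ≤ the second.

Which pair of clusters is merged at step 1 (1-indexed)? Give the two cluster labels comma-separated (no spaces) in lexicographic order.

iteration 1: select G,S (d=5, Q=-80); attach at lengths (17/3, -2/3); label the merged cluster GS
  updated: d(C,GS)=16, d(E,GS)=11/2, d(GS,M)=27/2
iteration 2: select C,GS (d=16, Q=-49); attach at lengths (43/4, 21/4); label the merged cluster CGS
  updated: d(CGS,E)=7/4, d(CGS,M)=27/4
iteration 3: select CGS,E (d=7/4, Q=-25/2); attach at lengths (9/4, -1/2); label the merged cluster CEGS
  updated: d(CEGS,M)=9/2
iteration 4: select CEGS,M (d=9/2); attach at lengths (9/4, 9/4); label the merged cluster CEGMS
final tree: (((C:43/4,(G:17/3,S:-2/3):21/4):9/4,E:-1/2):9/4,M:9/4)
total length: 109/4

G,S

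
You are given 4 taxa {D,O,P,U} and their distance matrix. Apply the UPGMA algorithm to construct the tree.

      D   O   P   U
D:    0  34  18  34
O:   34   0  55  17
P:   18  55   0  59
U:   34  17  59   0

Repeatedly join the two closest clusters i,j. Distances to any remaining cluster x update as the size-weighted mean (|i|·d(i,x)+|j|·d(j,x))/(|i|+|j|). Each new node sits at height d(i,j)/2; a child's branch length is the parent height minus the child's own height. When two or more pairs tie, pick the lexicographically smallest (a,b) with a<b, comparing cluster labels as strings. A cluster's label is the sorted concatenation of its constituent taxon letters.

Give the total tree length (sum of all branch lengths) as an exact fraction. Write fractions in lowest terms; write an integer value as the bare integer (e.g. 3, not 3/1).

63

1. join O+U (d=17) ⇒ OU; edges |O|=17/2, |U|=17/2
  updated: d(D,OU)=34, d(OU,P)=57
2. join D+P (d=18) ⇒ DP; edges |D|=9, |P|=9
  updated: d(DP,OU)=91/2
3. join DP+OU (d=91/2) ⇒ DOPU; edges |DP|=55/4, |OU|=57/4
final tree: ((D:9,P:9):55/4,(O:17/2,U:17/2):57/4)
total length: 63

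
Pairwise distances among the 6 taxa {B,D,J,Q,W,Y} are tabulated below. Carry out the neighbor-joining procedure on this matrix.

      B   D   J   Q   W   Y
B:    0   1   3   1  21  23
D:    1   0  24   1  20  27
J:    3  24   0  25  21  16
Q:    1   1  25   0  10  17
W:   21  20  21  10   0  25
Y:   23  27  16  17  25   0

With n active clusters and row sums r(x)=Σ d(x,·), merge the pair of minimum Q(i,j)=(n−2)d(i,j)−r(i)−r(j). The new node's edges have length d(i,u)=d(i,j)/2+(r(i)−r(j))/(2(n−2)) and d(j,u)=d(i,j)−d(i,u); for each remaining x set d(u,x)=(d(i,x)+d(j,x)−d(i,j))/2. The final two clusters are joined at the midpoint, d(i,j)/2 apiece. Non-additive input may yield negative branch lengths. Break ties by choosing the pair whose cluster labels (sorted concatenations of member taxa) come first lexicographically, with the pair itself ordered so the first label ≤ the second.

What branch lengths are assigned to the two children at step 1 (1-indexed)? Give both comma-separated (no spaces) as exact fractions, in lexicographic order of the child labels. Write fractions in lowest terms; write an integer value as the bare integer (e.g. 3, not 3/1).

45/8,83/8

step 1: merge (J,Y) at d=16, Q=-133; branch lengths J→45/8, Y→83/8; new cluster JY
  updated: d(B,JY)=5, d(D,JY)=35/2, d(JY,Q)=13, d(JY,W)=15
step 2: merge (JY,W) at d=15, Q=-143/2; branch lengths JY→59/12, W→121/12; new cluster JWY
  updated: d(B,JWY)=11/2, d(D,JWY)=45/4, d(JWY,Q)=4
step 3: merge (B,D) at d=1, Q=-75/4; branch lengths B→-15/16, D→31/16; new cluster BD
  updated: d(BD,JWY)=63/8, d(BD,Q)=1/2
step 4: merge (BD,JWY) at d=63/8, Q=-99/8; branch lengths BD→35/16, JWY→91/16; new cluster BDJWY
  updated: d(BDJWY,Q)=-27/16
step 5: merge (BDJWY,Q) at d=-27/16; branch lengths BDJWY→-27/32, Q→-27/32; new cluster BDJQWY
final tree: (((B:-15/16,D:31/16):35/16,((J:45/8,Y:83/8):59/12,W:121/12):91/16):-27/32,Q:-27/32)
total length: 611/16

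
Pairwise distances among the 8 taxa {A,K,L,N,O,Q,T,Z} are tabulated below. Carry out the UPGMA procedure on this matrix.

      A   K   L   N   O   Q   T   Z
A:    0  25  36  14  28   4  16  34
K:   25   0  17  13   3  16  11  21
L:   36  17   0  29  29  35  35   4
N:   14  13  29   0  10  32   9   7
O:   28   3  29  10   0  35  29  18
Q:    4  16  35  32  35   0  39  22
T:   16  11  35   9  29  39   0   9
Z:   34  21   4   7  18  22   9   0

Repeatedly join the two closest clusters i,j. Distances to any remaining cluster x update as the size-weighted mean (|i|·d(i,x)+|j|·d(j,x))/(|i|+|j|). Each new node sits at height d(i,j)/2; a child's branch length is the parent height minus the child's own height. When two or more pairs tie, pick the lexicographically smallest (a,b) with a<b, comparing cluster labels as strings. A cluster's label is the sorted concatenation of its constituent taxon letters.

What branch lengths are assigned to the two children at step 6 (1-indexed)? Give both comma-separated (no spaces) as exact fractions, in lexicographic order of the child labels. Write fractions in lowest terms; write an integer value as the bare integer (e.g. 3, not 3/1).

1. join K+O (d=3) ⇒ KO; edges |K|=3/2, |O|=3/2
  updated: d(A,KO)=53/2, d(KO,L)=23, d(KO,N)=23/2, d(KO,Q)=51/2, d(KO,T)=20, d(KO,Z)=39/2
2. join A+Q (d=4) ⇒ AQ; edges |A|=2, |Q|=2
  updated: d(AQ,KO)=26, d(AQ,L)=71/2, d(AQ,N)=23, d(AQ,T)=55/2, d(AQ,Z)=28
3. join L+Z (d=4) ⇒ LZ; edges |L|=2, |Z|=2
  updated: d(AQ,LZ)=127/4, d(KO,LZ)=85/4, d(LZ,N)=18, d(LZ,T)=22
4. join N+T (d=9) ⇒ NT; edges |N|=9/2, |T|=9/2
  updated: d(AQ,NT)=101/4, d(KO,NT)=63/4, d(LZ,NT)=20
5. join KO+NT (d=63/4) ⇒ KNOT; edges |KO|=51/8, |NT|=27/8
  updated: d(AQ,KNOT)=205/8, d(KNOT,LZ)=165/8
6. join KNOT+LZ (d=165/8) ⇒ KLNOTZ; edges |KNOT|=39/16, |LZ|=133/16
  updated: d(AQ,KLNOTZ)=83/3
7. join AQ+KLNOTZ (d=83/3) ⇒ AKLNOQTZ; edges |AQ|=71/6, |KLNOTZ|=169/48
final tree: ((A:2,Q:2):71/6,(((K:3/2,O:3/2):51/8,(N:9/2,T:9/2):27/8):39/16,(L:2,Z:2):133/16):169/48)
total length: 2681/48

39/16,133/16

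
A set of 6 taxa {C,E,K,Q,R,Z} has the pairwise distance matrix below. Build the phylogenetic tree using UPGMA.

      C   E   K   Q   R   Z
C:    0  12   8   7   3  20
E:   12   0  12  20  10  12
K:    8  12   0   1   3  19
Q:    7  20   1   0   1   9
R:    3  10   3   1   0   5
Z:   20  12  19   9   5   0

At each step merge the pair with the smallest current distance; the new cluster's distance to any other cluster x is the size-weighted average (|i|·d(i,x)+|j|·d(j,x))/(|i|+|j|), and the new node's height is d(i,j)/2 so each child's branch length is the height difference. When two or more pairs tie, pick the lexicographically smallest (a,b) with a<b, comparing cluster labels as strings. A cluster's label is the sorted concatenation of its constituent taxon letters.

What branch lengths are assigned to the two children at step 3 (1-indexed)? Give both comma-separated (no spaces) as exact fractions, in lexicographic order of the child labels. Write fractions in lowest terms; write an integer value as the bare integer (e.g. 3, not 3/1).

iteration 1: select K,Q (d=1); attach at lengths (1/2, 1/2); label the merged cluster KQ
  updated: d(C,KQ)=15/2, d(E,KQ)=16, d(KQ,R)=2, d(KQ,Z)=14
iteration 2: select KQ,R (d=2); attach at lengths (1/2, 1); label the merged cluster KQR
  updated: d(C,KQR)=6, d(E,KQR)=14, d(KQR,Z)=11
iteration 3: select C,KQR (d=6); attach at lengths (3, 2); label the merged cluster CKQR
  updated: d(CKQR,E)=27/2, d(CKQR,Z)=53/4
iteration 4: select E,Z (d=12); attach at lengths (6, 6); label the merged cluster EZ
  updated: d(CKQR,EZ)=107/8
iteration 5: select CKQR,EZ (d=107/8); attach at lengths (59/16, 11/16); label the merged cluster CEKQRZ
final tree: ((C:3,((K:1/2,Q:1/2):1/2,R:1):2):59/16,(E:6,Z:6):11/16)
total length: 191/8

3,2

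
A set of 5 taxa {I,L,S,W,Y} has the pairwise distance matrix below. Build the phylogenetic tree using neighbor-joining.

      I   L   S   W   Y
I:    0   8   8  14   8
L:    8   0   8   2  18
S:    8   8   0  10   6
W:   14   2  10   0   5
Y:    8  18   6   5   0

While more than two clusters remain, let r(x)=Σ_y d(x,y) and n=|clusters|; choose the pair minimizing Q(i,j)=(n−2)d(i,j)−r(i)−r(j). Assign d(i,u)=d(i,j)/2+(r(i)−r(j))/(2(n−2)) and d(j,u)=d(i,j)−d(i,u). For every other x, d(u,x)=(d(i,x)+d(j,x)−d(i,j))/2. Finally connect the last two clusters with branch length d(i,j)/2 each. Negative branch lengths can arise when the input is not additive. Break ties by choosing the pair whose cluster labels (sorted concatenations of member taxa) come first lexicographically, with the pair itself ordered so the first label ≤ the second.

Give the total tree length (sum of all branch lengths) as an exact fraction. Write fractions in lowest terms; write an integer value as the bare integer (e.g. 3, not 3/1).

149/8

iteration 1: select L,W (d=2, Q=-61); attach at lengths (11/6, 1/6); label the merged cluster LW
  updated: d(I,LW)=10, d(LW,S)=8, d(LW,Y)=21/2
iteration 2: select I,LW (d=10, Q=-69/2); attach at lengths (35/8, 45/8); label the merged cluster ILW
  updated: d(ILW,S)=3, d(ILW,Y)=17/4
iteration 3: select ILW,S (d=3, Q=-53/4); attach at lengths (5/8, 19/8); label the merged cluster ILSW
  updated: d(ILSW,Y)=29/8
iteration 4: select ILSW,Y (d=29/8); attach at lengths (29/16, 29/16); label the merged cluster ILSWY
final tree: (((I:35/8,(L:11/6,W:1/6):45/8):5/8,S:19/8):29/16,Y:29/16)
total length: 149/8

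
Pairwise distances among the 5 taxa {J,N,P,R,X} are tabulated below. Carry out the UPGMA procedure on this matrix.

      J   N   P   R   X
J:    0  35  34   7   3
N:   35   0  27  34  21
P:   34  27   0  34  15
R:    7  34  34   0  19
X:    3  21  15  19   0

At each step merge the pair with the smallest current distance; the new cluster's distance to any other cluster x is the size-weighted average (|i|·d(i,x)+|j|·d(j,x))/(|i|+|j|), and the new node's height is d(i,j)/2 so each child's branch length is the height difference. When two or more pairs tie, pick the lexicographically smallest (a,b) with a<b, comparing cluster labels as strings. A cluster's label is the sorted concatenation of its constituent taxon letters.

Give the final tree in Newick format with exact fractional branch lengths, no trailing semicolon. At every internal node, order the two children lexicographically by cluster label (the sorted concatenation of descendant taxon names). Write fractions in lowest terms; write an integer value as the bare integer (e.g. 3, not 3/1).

(((J:3/2,X:3/2):5,R:13/2):95/12,(N:27/2,P:27/2):11/12)

step 1: merge (J,X) at d=3; branch lengths J→3/2, X→3/2; new cluster JX
  updated: d(JX,N)=28, d(JX,P)=49/2, d(JX,R)=13
step 2: merge (JX,R) at d=13; branch lengths JX→5, R→13/2; new cluster JRX
  updated: d(JRX,N)=30, d(JRX,P)=83/3
step 3: merge (N,P) at d=27; branch lengths N→27/2, P→27/2; new cluster NP
  updated: d(JRX,NP)=173/6
step 4: merge (JRX,NP) at d=173/6; branch lengths JRX→95/12, NP→11/12; new cluster JNPRX
final tree: (((J:3/2,X:3/2):5,R:13/2):95/12,(N:27/2,P:27/2):11/12)
total length: 151/3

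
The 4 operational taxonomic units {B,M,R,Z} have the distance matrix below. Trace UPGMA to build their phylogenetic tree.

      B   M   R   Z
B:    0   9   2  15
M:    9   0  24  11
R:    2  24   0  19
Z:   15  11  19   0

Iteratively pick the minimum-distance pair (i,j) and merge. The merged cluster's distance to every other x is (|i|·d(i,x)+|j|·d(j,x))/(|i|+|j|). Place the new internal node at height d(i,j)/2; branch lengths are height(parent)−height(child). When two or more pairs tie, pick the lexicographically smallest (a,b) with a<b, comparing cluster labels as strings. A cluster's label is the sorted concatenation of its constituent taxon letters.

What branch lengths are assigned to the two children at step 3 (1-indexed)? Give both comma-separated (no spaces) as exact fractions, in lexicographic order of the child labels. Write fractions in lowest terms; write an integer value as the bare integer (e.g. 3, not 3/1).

step 1: merge (B,R) at d=2; branch lengths B→1, R→1; new cluster BR
  updated: d(BR,M)=33/2, d(BR,Z)=17
step 2: merge (M,Z) at d=11; branch lengths M→11/2, Z→11/2; new cluster MZ
  updated: d(BR,MZ)=67/4
step 3: merge (BR,MZ) at d=67/4; branch lengths BR→59/8, MZ→23/8; new cluster BMRZ
final tree: ((B:1,R:1):59/8,(M:11/2,Z:11/2):23/8)
total length: 93/4

59/8,23/8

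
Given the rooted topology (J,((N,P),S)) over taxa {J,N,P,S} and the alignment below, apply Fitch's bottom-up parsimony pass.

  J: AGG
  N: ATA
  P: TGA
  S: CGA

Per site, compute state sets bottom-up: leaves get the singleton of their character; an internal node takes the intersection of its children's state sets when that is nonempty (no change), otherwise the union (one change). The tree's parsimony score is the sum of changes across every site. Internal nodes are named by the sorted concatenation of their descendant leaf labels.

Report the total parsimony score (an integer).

NP@0: {A} ∪ {T} = {A,T} (union, +1)
NPS@0: {A,T} ∪ {C} = {A,C,T} (union, +1)
JNPS@0: {A} ∩ {A,C,T} = {A} (intersection, +0)
NP@1: {T} ∪ {G} = {G,T} (union, +1)
NPS@1: {G,T} ∩ {G} = {G} (intersection, +0)
JNPS@1: {G} ∩ {G} = {G} (intersection, +0)
NP@2: {A} ∩ {A} = {A} (intersection, +0)
NPS@2: {A} ∩ {A} = {A} (intersection, +0)
JNPS@2: {G} ∪ {A} = {A,G} (union, +1)
per-site changes: [2, 1, 1]; total = 4

4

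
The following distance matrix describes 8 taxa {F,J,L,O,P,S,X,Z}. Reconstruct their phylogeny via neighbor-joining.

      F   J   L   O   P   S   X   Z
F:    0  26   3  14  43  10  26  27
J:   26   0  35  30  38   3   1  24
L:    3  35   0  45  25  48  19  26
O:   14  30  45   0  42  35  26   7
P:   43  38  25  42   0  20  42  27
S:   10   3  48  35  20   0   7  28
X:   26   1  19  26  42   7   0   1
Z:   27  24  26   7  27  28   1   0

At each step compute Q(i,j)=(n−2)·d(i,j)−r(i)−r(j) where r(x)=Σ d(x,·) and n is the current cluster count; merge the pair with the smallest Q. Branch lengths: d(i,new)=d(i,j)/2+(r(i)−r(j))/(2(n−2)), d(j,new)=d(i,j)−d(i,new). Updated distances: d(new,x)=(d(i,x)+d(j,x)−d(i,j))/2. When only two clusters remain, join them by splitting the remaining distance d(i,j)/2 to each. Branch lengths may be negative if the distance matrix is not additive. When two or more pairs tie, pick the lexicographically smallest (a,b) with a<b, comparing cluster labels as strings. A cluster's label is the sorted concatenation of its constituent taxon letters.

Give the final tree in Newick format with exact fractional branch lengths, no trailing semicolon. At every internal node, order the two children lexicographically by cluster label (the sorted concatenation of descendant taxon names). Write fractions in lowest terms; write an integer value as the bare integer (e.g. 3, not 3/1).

((((F:-17/6,L:35/6):411/32,(O:91/10,Z:-21/10):325/32):49/32,((J:35/16,X:-19/16):73/24,S:35/24):281/32):599/64,P:599/64)

iteration 1: select F,L (d=3, Q=-332); attach at lengths (-17/6, 35/6); label the merged cluster FL
  updated: d(FL,J)=29, d(FL,O)=28, d(FL,P)=65/2, d(FL,S)=55/2, d(FL,X)=21, d(FL,Z)=25
iteration 2: select O,Z (d=7, Q=-245); attach at lengths (91/10, -21/10); label the merged cluster OZ
  updated: d(FL,OZ)=23, d(J,OZ)=47/2, d(OZ,P)=31, d(OZ,S)=28, d(OZ,X)=10
iteration 3: select J,X (d=1, Q=-343/2); attach at lengths (35/16, -19/16); label the merged cluster JX
  updated: d(FL,JX)=49/2, d(JX,OZ)=65/4, d(JX,P)=79/2, d(JX,S)=9/2
iteration 4: select JX,S (d=9/2, Q=-605/4); attach at lengths (73/24, 35/24); label the merged cluster JSX
  updated: d(FL,JSX)=95/4, d(JSX,OZ)=159/8, d(JSX,P)=55/2
iteration 5: select FL,OZ (d=23, Q=-857/8); attach at lengths (411/32, 325/32); label the merged cluster FLOZ
  updated: d(FLOZ,JSX)=165/16, d(FLOZ,P)=81/4
iteration 6: select FLOZ,JSX (d=165/16, Q=-929/16); attach at lengths (49/32, 281/32); label the merged cluster FJLOSXZ
  updated: d(FJLOSXZ,P)=599/32
iteration 7: select FJLOSXZ,P (d=599/32); attach at lengths (599/64, 599/64); label the merged cluster FJLOPSXZ
final tree: ((((F:-17/6,L:35/6):411/32,(O:91/10,Z:-21/10):325/32):49/32,((J:35/16,X:-19/16):73/24,S:35/24):281/32):599/64,P:599/64)
total length: 2161/32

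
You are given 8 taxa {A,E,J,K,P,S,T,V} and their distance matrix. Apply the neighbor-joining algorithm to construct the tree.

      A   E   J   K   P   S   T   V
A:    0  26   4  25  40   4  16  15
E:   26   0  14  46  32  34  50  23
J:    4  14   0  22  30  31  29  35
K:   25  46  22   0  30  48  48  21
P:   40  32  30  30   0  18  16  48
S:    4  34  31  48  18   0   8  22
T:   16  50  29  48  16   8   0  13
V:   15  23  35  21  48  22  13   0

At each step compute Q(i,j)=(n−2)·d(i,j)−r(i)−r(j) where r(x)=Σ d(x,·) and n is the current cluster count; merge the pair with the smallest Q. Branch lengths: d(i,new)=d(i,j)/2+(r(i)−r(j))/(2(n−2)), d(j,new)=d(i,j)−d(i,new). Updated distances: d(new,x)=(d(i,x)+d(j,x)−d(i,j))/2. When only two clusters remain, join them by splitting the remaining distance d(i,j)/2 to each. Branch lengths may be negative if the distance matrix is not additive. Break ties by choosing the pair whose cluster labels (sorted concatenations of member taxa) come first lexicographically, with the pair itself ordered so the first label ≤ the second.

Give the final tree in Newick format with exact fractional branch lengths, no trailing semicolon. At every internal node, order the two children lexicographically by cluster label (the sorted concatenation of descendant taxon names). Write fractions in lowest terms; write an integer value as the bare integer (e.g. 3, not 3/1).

step 1: merge (E,J) at d=14, Q=-306; branch lengths E→12, J→2; new cluster EJ
  updated: d(A,EJ)=8, d(EJ,K)=27, d(EJ,P)=24, d(EJ,S)=51/2, d(EJ,T)=65/2, d(EJ,V)=22
step 2: merge (K,V) at d=21, Q=-235; branch lengths K→163/10, V→47/10; new cluster KV
  updated: d(A,KV)=19/2, d(EJ,KV)=14, d(KV,P)=57/2, d(KV,S)=49/2, d(KV,T)=20
step 3: merge (P,T) at d=16, Q=-155; branch lengths P→49/4, T→15/4; new cluster PT
  updated: d(A,PT)=20, d(EJ,PT)=81/4, d(KV,PT)=65/4, d(PT,S)=5
step 4: merge (PT,S) at d=5, Q=-211/2; branch lengths PT→35/12, S→25/12; new cluster PST
  updated: d(A,PST)=19/2, d(EJ,PST)=163/8, d(KV,PST)=143/8
step 5: merge (A,PST) at d=19/2, Q=-223/4; branch lengths A→-7/16, PST→159/16; new cluster APST
  updated: d(APST,EJ)=151/16, d(APST,KV)=143/16
step 6: merge (APST,EJ) at d=151/16, Q=-259/8; branch lengths APST→35/16, EJ→29/4; new cluster AEJPST
  updated: d(AEJPST,KV)=27/4
step 7: merge (AEJPST,KV) at d=27/4; branch lengths AEJPST→27/8, KV→27/8; new cluster AEJKPSTV
final tree: (((A:-7/16,((P:49/4,T:15/4):35/12,S:25/12):159/16):35/16,(E:12,J:2):29/4):27/8,(K:163/10,V:47/10):27/8)
total length: 1307/16

(((A:-7/16,((P:49/4,T:15/4):35/12,S:25/12):159/16):35/16,(E:12,J:2):29/4):27/8,(K:163/10,V:47/10):27/8)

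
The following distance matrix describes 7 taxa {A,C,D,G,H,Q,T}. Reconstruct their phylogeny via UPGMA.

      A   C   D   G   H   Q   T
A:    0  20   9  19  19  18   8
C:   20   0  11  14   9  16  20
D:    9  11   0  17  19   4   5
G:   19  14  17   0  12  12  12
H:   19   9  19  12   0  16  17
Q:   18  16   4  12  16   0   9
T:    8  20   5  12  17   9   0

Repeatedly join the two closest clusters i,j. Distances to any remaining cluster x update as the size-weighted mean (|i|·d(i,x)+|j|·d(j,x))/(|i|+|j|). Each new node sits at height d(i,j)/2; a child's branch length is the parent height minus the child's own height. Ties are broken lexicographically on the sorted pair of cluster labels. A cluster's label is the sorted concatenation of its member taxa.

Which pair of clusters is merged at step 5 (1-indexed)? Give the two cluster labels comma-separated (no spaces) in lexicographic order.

CH,G

step 1: merge (D,Q) at d=4; branch lengths D→2, Q→2; new cluster DQ
  updated: d(A,DQ)=27/2, d(C,DQ)=27/2, d(DQ,G)=29/2, d(DQ,H)=35/2, d(DQ,T)=7
step 2: merge (DQ,T) at d=7; branch lengths DQ→3/2, T→7/2; new cluster DQT
  updated: d(A,DQT)=35/3, d(C,DQT)=47/3, d(DQT,G)=41/3, d(DQT,H)=52/3
step 3: merge (C,H) at d=9; branch lengths C→9/2, H→9/2; new cluster CH
  updated: d(A,CH)=39/2, d(CH,DQT)=33/2, d(CH,G)=13
step 4: merge (A,DQT) at d=35/3; branch lengths A→35/6, DQT→7/3; new cluster ADQT
  updated: d(ADQT,CH)=69/4, d(ADQT,G)=15
step 5: merge (CH,G) at d=13; branch lengths CH→2, G→13/2; new cluster CGH
  updated: d(ADQT,CGH)=33/2
step 6: merge (ADQT,CGH) at d=33/2; branch lengths ADQT→29/12, CGH→7/4; new cluster ACDGHQT
final tree: ((A:35/6,((D:2,Q:2):3/2,T:7/2):7/3):29/12,((C:9/2,H:9/2):2,G:13/2):7/4)
total length: 233/6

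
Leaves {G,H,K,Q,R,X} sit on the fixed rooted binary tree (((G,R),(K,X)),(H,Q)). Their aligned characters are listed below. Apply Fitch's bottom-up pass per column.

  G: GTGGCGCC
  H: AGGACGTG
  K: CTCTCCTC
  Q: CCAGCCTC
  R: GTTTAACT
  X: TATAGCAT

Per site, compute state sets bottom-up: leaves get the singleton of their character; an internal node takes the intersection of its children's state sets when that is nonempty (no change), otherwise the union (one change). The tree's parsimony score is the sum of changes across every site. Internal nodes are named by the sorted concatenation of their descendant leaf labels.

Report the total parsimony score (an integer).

24

GR@0: {G} ∩ {G} = {G} (intersection, +0)
KX@0: {C} ∪ {T} = {C,T} (union, +1)
GKRX@0: {G} ∪ {C,T} = {C,G,T} (union, +1)
HQ@0: {A} ∪ {C} = {A,C} (union, +1)
GHKQRX@0: {C,G,T} ∩ {A,C} = {C} (intersection, +0)
GR@1: {T} ∩ {T} = {T} (intersection, +0)
KX@1: {T} ∪ {A} = {A,T} (union, +1)
GKRX@1: {T} ∩ {A,T} = {T} (intersection, +0)
HQ@1: {G} ∪ {C} = {C,G} (union, +1)
GHKQRX@1: {T} ∪ {C,G} = {C,G,T} (union, +1)
GR@2: {G} ∪ {T} = {G,T} (union, +1)
KX@2: {C} ∪ {T} = {C,T} (union, +1)
GKRX@2: {G,T} ∩ {C,T} = {T} (intersection, +0)
HQ@2: {G} ∪ {A} = {A,G} (union, +1)
GHKQRX@2: {T} ∪ {A,G} = {A,G,T} (union, +1)
GR@3: {G} ∪ {T} = {G,T} (union, +1)
KX@3: {T} ∪ {A} = {A,T} (union, +1)
GKRX@3: {G,T} ∩ {A,T} = {T} (intersection, +0)
HQ@3: {A} ∪ {G} = {A,G} (union, +1)
GHKQRX@3: {T} ∪ {A,G} = {A,G,T} (union, +1)
GR@4: {C} ∪ {A} = {A,C} (union, +1)
KX@4: {C} ∪ {G} = {C,G} (union, +1)
GKRX@4: {A,C} ∩ {C,G} = {C} (intersection, +0)
HQ@4: {C} ∩ {C} = {C} (intersection, +0)
GHKQRX@4: {C} ∩ {C} = {C} (intersection, +0)
GR@5: {G} ∪ {A} = {A,G} (union, +1)
KX@5: {C} ∩ {C} = {C} (intersection, +0)
GKRX@5: {A,G} ∪ {C} = {A,C,G} (union, +1)
HQ@5: {G} ∪ {C} = {C,G} (union, +1)
GHKQRX@5: {A,C,G} ∩ {C,G} = {C,G} (intersection, +0)
GR@6: {C} ∩ {C} = {C} (intersection, +0)
KX@6: {T} ∪ {A} = {A,T} (union, +1)
GKRX@6: {C} ∪ {A,T} = {A,C,T} (union, +1)
HQ@6: {T} ∩ {T} = {T} (intersection, +0)
GHKQRX@6: {A,C,T} ∩ {T} = {T} (intersection, +0)
GR@7: {C} ∪ {T} = {C,T} (union, +1)
KX@7: {C} ∪ {T} = {C,T} (union, +1)
GKRX@7: {C,T} ∩ {C,T} = {C,T} (intersection, +0)
HQ@7: {G} ∪ {C} = {C,G} (union, +1)
GHKQRX@7: {C,T} ∩ {C,G} = {C} (intersection, +0)
per-site changes: [3, 3, 4, 4, 2, 3, 2, 3]; total = 24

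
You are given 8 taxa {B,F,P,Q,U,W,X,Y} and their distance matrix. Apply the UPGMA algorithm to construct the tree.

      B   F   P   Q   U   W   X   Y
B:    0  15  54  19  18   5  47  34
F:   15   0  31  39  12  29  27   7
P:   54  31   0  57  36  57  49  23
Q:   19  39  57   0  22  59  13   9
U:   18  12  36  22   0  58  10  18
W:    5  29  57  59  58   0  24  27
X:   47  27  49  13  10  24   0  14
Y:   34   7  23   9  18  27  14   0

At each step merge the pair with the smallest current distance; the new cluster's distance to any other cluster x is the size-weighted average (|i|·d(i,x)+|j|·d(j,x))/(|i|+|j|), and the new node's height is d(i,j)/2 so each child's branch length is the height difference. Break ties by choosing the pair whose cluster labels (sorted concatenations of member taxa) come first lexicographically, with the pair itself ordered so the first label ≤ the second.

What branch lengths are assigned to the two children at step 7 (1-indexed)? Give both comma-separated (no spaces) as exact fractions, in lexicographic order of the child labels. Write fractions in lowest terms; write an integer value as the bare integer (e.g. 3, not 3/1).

38/7,307/14

1. join B+W (d=5) ⇒ BW; edges |B|=5/2, |W|=5/2
  updated: d(BW,F)=22, d(BW,P)=111/2, d(BW,Q)=39, d(BW,U)=38, d(BW,X)=71/2, d(BW,Y)=61/2
2. join F+Y (d=7) ⇒ FY; edges |F|=7/2, |Y|=7/2
  updated: d(BW,FY)=105/4, d(FY,P)=27, d(FY,Q)=24, d(FY,U)=15, d(FY,X)=41/2
3. join U+X (d=10) ⇒ UX; edges |U|=5, |X|=5
  updated: d(BW,UX)=147/4, d(FY,UX)=71/4, d(P,UX)=85/2, d(Q,UX)=35/2
4. join Q+UX (d=35/2) ⇒ QUX; edges |Q|=35/4, |UX|=15/4
  updated: d(BW,QUX)=75/2, d(FY,QUX)=119/6, d(P,QUX)=142/3
5. join FY+QUX (d=119/6) ⇒ FQUXY; edges |FY|=77/12, |QUX|=7/6
  updated: d(BW,FQUXY)=33, d(FQUXY,P)=196/5
6. join BW+FQUXY (d=33) ⇒ BFQUWXY; edges |BW|=14, |FQUXY|=79/12
  updated: d(BFQUWXY,P)=307/7
7. join BFQUWXY+P (d=307/7) ⇒ BFPQUWXY; edges |BFQUWXY|=38/7, |P|=307/14
final tree: (((B:5/2,W:5/2):14,((F:7/2,Y:7/2):77/12,(Q:35/4,(U:5,X:5):15/4):7/6):79/12):38/7,P:307/14)
total length: 3781/42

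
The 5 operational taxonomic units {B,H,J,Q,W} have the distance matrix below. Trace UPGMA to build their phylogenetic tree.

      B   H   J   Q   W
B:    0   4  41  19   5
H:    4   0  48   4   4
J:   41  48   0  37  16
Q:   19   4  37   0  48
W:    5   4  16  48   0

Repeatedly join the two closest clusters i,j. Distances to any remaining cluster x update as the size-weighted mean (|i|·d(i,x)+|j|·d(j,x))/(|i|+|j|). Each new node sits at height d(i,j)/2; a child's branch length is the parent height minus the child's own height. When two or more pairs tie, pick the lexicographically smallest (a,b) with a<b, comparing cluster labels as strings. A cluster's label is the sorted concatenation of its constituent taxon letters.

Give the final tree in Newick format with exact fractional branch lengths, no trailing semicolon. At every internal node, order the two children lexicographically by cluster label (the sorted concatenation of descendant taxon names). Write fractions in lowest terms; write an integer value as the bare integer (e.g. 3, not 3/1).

((((B:2,H:2):1/4,W:9/4):115/12,Q:71/6):71/12,J:71/4)

iteration 1: select B,H (d=4); attach at lengths (2, 2); label the merged cluster BH
  updated: d(BH,J)=89/2, d(BH,Q)=23/2, d(BH,W)=9/2
iteration 2: select BH,W (d=9/2); attach at lengths (1/4, 9/4); label the merged cluster BHW
  updated: d(BHW,J)=35, d(BHW,Q)=71/3
iteration 3: select BHW,Q (d=71/3); attach at lengths (115/12, 71/6); label the merged cluster BHQW
  updated: d(BHQW,J)=71/2
iteration 4: select BHQW,J (d=71/2); attach at lengths (71/12, 71/4); label the merged cluster BHJQW
final tree: ((((B:2,H:2):1/4,W:9/4):115/12,Q:71/6):71/12,J:71/4)
total length: 619/12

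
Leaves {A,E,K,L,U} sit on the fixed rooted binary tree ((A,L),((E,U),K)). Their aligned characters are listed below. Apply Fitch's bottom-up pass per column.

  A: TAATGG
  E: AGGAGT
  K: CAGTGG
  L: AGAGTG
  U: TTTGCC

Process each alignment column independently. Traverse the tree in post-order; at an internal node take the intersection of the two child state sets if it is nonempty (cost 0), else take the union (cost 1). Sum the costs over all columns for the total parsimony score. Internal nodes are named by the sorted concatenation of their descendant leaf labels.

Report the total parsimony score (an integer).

[col 0] AL: children A:{T}, L:{A} ∪→ {A,T}; cost 1
[col 0] EU: children E:{A}, U:{T} ∪→ {A,T}; cost 1
[col 0] EKU: children EU:{A,T}, K:{C} ∪→ {A,C,T}; cost 1
[col 0] AEKLU: children AL:{A,T}, EKU:{A,C,T} ∩→ {A,T}; cost 0
[col 1] AL: children A:{A}, L:{G} ∪→ {A,G}; cost 1
[col 1] EU: children E:{G}, U:{T} ∪→ {G,T}; cost 1
[col 1] EKU: children EU:{G,T}, K:{A} ∪→ {A,G,T}; cost 1
[col 1] AEKLU: children AL:{A,G}, EKU:{A,G,T} ∩→ {A,G}; cost 0
[col 2] AL: children A:{A}, L:{A} ∩→ {A}; cost 0
[col 2] EU: children E:{G}, U:{T} ∪→ {G,T}; cost 1
[col 2] EKU: children EU:{G,T}, K:{G} ∩→ {G}; cost 0
[col 2] AEKLU: children AL:{A}, EKU:{G} ∪→ {A,G}; cost 1
[col 3] AL: children A:{T}, L:{G} ∪→ {G,T}; cost 1
[col 3] EU: children E:{A}, U:{G} ∪→ {A,G}; cost 1
[col 3] EKU: children EU:{A,G}, K:{T} ∪→ {A,G,T}; cost 1
[col 3] AEKLU: children AL:{G,T}, EKU:{A,G,T} ∩→ {G,T}; cost 0
[col 4] AL: children A:{G}, L:{T} ∪→ {G,T}; cost 1
[col 4] EU: children E:{G}, U:{C} ∪→ {C,G}; cost 1
[col 4] EKU: children EU:{C,G}, K:{G} ∩→ {G}; cost 0
[col 4] AEKLU: children AL:{G,T}, EKU:{G} ∩→ {G}; cost 0
[col 5] AL: children A:{G}, L:{G} ∩→ {G}; cost 0
[col 5] EU: children E:{T}, U:{C} ∪→ {C,T}; cost 1
[col 5] EKU: children EU:{C,T}, K:{G} ∪→ {C,G,T}; cost 1
[col 5] AEKLU: children AL:{G}, EKU:{C,G,T} ∩→ {G}; cost 0
per-site changes: [3, 3, 2, 3, 2, 2]; total = 15

15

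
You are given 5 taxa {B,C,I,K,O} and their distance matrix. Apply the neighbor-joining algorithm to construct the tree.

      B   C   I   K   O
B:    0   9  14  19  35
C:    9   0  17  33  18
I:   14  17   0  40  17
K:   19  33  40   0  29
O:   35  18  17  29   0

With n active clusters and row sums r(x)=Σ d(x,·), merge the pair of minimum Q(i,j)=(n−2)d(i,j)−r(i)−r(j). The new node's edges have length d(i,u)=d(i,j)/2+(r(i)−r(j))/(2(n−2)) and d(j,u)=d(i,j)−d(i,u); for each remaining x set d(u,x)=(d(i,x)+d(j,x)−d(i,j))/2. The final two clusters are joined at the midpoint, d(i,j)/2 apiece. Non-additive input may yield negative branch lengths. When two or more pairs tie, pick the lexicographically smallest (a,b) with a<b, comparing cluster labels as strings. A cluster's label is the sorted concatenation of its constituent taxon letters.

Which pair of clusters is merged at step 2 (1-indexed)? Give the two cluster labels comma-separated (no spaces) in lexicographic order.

iteration 1: select B,K (d=19, Q=-141); attach at lengths (13/6, 101/6); label the merged cluster BK
  updated: d(BK,C)=23/2, d(BK,I)=35/2, d(BK,O)=45/2
iteration 2: select BK,C (d=23/2, Q=-75); attach at lengths (7, 9/2); label the merged cluster BCK
  updated: d(BCK,I)=23/2, d(BCK,O)=29/2
iteration 3: select BCK,I (d=23/2, Q=-43); attach at lengths (9/2, 7); label the merged cluster BCIK
  updated: d(BCIK,O)=10
iteration 4: select BCIK,O (d=10); attach at lengths (5, 5); label the merged cluster BCIKO
final tree: ((((B:13/6,K:101/6):7,C:9/2):9/2,I:7):5,O:5)
total length: 52

BK,C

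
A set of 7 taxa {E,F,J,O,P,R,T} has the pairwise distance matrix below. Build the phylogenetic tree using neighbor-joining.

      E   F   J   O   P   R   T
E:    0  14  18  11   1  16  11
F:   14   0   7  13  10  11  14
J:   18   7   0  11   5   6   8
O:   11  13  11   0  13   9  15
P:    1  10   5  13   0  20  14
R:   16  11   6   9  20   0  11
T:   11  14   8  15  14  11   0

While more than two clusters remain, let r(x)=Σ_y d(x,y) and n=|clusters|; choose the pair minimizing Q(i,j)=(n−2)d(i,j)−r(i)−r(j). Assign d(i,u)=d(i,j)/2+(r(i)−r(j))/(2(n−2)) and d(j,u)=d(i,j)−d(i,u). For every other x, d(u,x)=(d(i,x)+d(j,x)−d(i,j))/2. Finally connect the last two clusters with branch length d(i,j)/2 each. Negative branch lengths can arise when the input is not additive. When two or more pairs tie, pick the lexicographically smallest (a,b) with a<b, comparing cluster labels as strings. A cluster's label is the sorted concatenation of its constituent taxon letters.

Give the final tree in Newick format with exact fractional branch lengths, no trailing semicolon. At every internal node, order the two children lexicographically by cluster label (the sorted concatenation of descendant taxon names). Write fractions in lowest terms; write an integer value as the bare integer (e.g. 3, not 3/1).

step 1: merge (E,P) at d=1, Q=-129; branch lengths E→13/10, P→-3/10; new cluster EP
  updated: d(EP,F)=23/2, d(EP,J)=11, d(EP,O)=23/2, d(EP,R)=35/2, d(EP,T)=12
step 2: merge (O,R) at d=9, Q=-78; branch lengths O→41/8, R→31/8; new cluster OR
  updated: d(EP,OR)=10, d(F,OR)=15/2, d(J,OR)=4, d(OR,T)=17/2
step 3: merge (EP,T) at d=12, Q=-51; branch lengths EP→19/3, T→17/3; new cluster EPT
  updated: d(EPT,F)=27/4, d(EPT,J)=7/2, d(EPT,OR)=13/4
step 4: merge (EPT,OR) at d=13/4, Q=-87/4; branch lengths EPT→21/16, OR→31/16; new cluster EOPRT
  updated: d(EOPRT,F)=11/2, d(EOPRT,J)=17/8
step 5: merge (EOPRT,F) at d=11/2, Q=-117/8; branch lengths EOPRT→5/16, F→83/16; new cluster EFOPRT
  updated: d(EFOPRT,J)=29/16
step 6: merge (EFOPRT,J) at d=29/16; branch lengths EFOPRT→29/32, J→29/32; new cluster EFJOPRT
final tree: (((((E:13/10,P:-3/10):19/3,T:17/3):21/16,(O:41/8,R:31/8):31/16):5/16,F:83/16):29/32,J:29/32)
total length: 521/16

(((((E:13/10,P:-3/10):19/3,T:17/3):21/16,(O:41/8,R:31/8):31/16):5/16,F:83/16):29/32,J:29/32)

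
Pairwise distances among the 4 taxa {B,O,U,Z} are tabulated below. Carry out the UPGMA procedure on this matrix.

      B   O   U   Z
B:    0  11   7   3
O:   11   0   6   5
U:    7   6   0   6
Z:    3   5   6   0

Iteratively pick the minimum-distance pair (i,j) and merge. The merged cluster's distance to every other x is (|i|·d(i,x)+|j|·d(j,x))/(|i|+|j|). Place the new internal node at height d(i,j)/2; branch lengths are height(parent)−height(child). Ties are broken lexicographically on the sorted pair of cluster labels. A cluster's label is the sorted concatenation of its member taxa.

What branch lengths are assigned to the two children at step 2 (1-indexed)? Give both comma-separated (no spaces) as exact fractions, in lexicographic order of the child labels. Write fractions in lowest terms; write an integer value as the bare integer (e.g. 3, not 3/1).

step 1: merge (B,Z) at d=3; branch lengths B→3/2, Z→3/2; new cluster BZ
  updated: d(BZ,O)=8, d(BZ,U)=13/2
step 2: merge (O,U) at d=6; branch lengths O→3, U→3; new cluster OU
  updated: d(BZ,OU)=29/4
step 3: merge (BZ,OU) at d=29/4; branch lengths BZ→17/8, OU→5/8; new cluster BOUZ
final tree: ((B:3/2,Z:3/2):17/8,(O:3,U:3):5/8)
total length: 47/4

3,3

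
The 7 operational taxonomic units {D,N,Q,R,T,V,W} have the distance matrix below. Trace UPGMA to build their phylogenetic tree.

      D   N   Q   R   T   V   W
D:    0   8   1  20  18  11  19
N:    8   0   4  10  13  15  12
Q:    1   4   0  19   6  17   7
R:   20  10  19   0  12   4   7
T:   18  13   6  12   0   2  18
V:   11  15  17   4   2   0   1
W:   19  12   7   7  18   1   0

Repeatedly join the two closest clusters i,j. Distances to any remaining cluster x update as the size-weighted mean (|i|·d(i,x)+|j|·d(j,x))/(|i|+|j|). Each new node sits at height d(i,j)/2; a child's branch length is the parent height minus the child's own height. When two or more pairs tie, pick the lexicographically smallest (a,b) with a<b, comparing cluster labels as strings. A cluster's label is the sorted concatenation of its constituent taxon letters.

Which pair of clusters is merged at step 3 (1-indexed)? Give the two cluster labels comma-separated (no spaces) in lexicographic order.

R,VW

step 1: merge (D,Q) at d=1; branch lengths D→1/2, Q→1/2; new cluster DQ
  updated: d(DQ,N)=6, d(DQ,R)=39/2, d(DQ,T)=12, d(DQ,V)=14, d(DQ,W)=13
step 2: merge (V,W) at d=1; branch lengths V→1/2, W→1/2; new cluster VW
  updated: d(DQ,VW)=27/2, d(N,VW)=27/2, d(R,VW)=11/2, d(T,VW)=10
step 3: merge (R,VW) at d=11/2; branch lengths R→11/4, VW→9/4; new cluster RVW
  updated: d(DQ,RVW)=31/2, d(N,RVW)=37/3, d(RVW,T)=32/3
step 4: merge (DQ,N) at d=6; branch lengths DQ→5/2, N→3; new cluster DNQ
  updated: d(DNQ,RVW)=130/9, d(DNQ,T)=37/3
step 5: merge (RVW,T) at d=32/3; branch lengths RVW→31/12, T→16/3; new cluster RTVW
  updated: d(DNQ,RTVW)=167/12
step 6: merge (DNQ,RTVW) at d=167/12; branch lengths DNQ→95/24, RTVW→13/8; new cluster DNQRTVW
final tree: (((D:1/2,Q:1/2):5/2,N:3):95/24,((R:11/4,(V:1/2,W:1/2):9/4):31/12,T:16/3):13/8)
total length: 26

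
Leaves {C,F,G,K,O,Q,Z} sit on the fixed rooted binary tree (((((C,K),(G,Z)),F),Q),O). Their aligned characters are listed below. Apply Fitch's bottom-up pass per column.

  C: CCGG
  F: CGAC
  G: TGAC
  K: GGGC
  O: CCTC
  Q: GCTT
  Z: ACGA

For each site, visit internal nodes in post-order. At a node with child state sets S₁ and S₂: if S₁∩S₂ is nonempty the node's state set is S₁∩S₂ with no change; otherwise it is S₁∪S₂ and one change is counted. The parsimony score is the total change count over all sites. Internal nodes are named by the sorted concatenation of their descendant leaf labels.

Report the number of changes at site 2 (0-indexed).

3

[col 0] CK: children C:{C}, K:{G} ∪→ {C,G}; cost 1
[col 0] GZ: children G:{T}, Z:{A} ∪→ {A,T}; cost 1
[col 0] CGKZ: children CK:{C,G}, GZ:{A,T} ∪→ {A,C,G,T}; cost 1
[col 0] CFGKZ: children CGKZ:{A,C,G,T}, F:{C} ∩→ {C}; cost 0
[col 0] CFGKQZ: children CFGKZ:{C}, Q:{G} ∪→ {C,G}; cost 1
[col 0] CFGKOQZ: children CFGKQZ:{C,G}, O:{C} ∩→ {C}; cost 0
[col 1] CK: children C:{C}, K:{G} ∪→ {C,G}; cost 1
[col 1] GZ: children G:{G}, Z:{C} ∪→ {C,G}; cost 1
[col 1] CGKZ: children CK:{C,G}, GZ:{C,G} ∩→ {C,G}; cost 0
[col 1] CFGKZ: children CGKZ:{C,G}, F:{G} ∩→ {G}; cost 0
[col 1] CFGKQZ: children CFGKZ:{G}, Q:{C} ∪→ {C,G}; cost 1
[col 1] CFGKOQZ: children CFGKQZ:{C,G}, O:{C} ∩→ {C}; cost 0
[col 2] CK: children C:{G}, K:{G} ∩→ {G}; cost 0
[col 2] GZ: children G:{A}, Z:{G} ∪→ {A,G}; cost 1
[col 2] CGKZ: children CK:{G}, GZ:{A,G} ∩→ {G}; cost 0
[col 2] CFGKZ: children CGKZ:{G}, F:{A} ∪→ {A,G}; cost 1
[col 2] CFGKQZ: children CFGKZ:{A,G}, Q:{T} ∪→ {A,G,T}; cost 1
[col 2] CFGKOQZ: children CFGKQZ:{A,G,T}, O:{T} ∩→ {T}; cost 0
[col 3] CK: children C:{G}, K:{C} ∪→ {C,G}; cost 1
[col 3] GZ: children G:{C}, Z:{A} ∪→ {A,C}; cost 1
[col 3] CGKZ: children CK:{C,G}, GZ:{A,C} ∩→ {C}; cost 0
[col 3] CFGKZ: children CGKZ:{C}, F:{C} ∩→ {C}; cost 0
[col 3] CFGKQZ: children CFGKZ:{C}, Q:{T} ∪→ {C,T}; cost 1
[col 3] CFGKOQZ: children CFGKQZ:{C,T}, O:{C} ∩→ {C}; cost 0
per-site changes: [4, 3, 3, 3]; total = 13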